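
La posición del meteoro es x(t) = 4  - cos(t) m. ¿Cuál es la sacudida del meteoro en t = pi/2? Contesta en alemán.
Um dies zu lösen, müssen wir 3 Ableitungen unserer Gleichung für die Position x(t) = 4 - cos(t) nehmen. Mit d/dt von x(t) finden wir v(t) = sin(t). Durch Ableiten von der Geschwindigkeit erhalten wir die Beschleunigung: a(t) = cos(t). Mit d/dt von a(t) finden wir j(t) = -sin(t). Aus der Gleichung für den Ruck j(t) = -sin(t), setzen wir t = pi/2 ein und erhalten j = -1.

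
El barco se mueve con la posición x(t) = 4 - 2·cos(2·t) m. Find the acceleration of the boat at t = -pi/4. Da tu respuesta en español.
Partiendo de la posición x(t) = 4 - 2·cos(2·t), tomamos 2 derivadas. La derivada de la posición da la velocidad: v(t) = 4·sin(2·t). Tomando d/dt de v(t), encontramos a(t) = 8·cos(2·t). De la ecuación de la aceleración a(t) = 8·cos(2·t), sustituimos t = -pi/4 para obtener a = 0.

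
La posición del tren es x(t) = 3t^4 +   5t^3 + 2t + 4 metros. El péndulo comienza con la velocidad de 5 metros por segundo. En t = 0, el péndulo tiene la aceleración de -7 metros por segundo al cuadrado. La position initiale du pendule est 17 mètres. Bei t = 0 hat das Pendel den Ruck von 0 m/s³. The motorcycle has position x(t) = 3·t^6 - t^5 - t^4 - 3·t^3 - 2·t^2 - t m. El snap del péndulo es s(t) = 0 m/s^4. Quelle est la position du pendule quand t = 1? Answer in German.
Wir müssen die Stammfunktion unserer Gleichung für den Snap s(t) = 0 4-mal finden. Durch Integration von dem Snap und Verwendung der Anfangsbedingung j(0) = 0, erhalten wir j(t) = 0. Mit ∫j(t)dt und Anwendung von a(0) = -7, finden wir a(t) = -7. Durch Integration von der Beschleunigung und Verwendung der Anfangsbedingung v(0) = 5, erhalten wir v(t) = 5 - 7·t. Durch Integration von der Geschwindigkeit und Verwendung der Anfangsbedingung x(0) = 17, erhalten wir x(t) = -7·t^2/2 + 5·t + 17. Mit x(t) = -7·t^2/2 + 5·t + 17 und Einsetzen von t = 1, finden wir x = 37/2.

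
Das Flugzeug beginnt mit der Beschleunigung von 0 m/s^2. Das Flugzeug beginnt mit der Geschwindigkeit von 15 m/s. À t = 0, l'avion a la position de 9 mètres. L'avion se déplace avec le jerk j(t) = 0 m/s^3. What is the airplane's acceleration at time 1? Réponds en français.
Pour résoudre ceci, nous devons prendre 1 intégrale de notre équation du jerk j(t) = 0. En intégrant le jerk et en utilisant la condition initiale a(0) = 0, nous obtenons a(t) = 0. De l'équation de l'accélération a(t) = 0, nous substituons t = 1 pour obtenir a = 0.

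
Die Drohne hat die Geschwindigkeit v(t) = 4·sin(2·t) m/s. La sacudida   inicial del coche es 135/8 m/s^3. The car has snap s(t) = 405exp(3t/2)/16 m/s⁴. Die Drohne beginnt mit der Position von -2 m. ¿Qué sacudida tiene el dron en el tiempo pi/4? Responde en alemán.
Um dies zu lösen, müssen wir 2 Ableitungen unserer Gleichung für die Geschwindigkeit v(t) = 4·sin(2·t) nehmen. Durch Ableiten von der Geschwindigkeit erhalten wir die Beschleunigung: a(t) = 8·cos(2·t). Durch Ableiten von der Beschleunigung erhalten wir den Ruck: j(t) = -16·sin(2·t). Mit j(t) = -16·sin(2·t) und Einsetzen von t = pi/4, finden wir j = -16.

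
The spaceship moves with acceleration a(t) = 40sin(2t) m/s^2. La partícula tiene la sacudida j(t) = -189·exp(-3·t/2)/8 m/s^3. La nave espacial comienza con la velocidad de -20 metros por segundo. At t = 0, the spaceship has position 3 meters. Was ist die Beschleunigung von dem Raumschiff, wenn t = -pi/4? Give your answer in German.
Mit a(t) = 40·sin(2·t) und Einsetzen von t = -pi/4, finden wir a = -40.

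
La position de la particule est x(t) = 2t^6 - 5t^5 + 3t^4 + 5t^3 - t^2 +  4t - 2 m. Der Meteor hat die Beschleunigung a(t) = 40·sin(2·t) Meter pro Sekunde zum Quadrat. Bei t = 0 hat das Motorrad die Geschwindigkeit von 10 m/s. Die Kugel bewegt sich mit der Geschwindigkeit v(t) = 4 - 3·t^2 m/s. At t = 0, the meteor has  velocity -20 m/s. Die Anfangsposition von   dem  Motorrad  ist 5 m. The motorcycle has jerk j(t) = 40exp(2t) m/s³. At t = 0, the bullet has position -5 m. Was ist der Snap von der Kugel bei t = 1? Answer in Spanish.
Debemos derivar nuestra ecuación de la velocidad v(t) = 4 - 3·t^2 3 veces. La derivada de la velocidad da la aceleración: a(t) = -6·t. Tomando d/dt de a(t), encontramos j(t) = -6. Tomando d/dt de j(t), encontramos s(t) = 0. De la ecuación del snap s(t) = 0, sustituimos t = 1 para obtener s = 0.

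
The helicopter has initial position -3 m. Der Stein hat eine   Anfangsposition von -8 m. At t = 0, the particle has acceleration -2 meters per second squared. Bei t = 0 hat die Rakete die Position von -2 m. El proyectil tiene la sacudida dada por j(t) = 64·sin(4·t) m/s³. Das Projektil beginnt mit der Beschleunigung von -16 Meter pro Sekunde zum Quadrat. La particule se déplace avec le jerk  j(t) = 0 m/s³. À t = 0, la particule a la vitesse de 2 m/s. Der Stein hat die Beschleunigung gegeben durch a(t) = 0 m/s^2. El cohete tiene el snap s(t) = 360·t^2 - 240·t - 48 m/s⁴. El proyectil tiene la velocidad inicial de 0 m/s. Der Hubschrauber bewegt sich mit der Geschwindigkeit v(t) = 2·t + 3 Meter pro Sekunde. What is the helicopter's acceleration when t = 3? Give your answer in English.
Starting from velocity v(t) = 2·t + 3, we take 1 derivative. Differentiating velocity, we get acceleration: a(t) = 2. Using a(t) = 2 and substituting t = 3, we find a = 2.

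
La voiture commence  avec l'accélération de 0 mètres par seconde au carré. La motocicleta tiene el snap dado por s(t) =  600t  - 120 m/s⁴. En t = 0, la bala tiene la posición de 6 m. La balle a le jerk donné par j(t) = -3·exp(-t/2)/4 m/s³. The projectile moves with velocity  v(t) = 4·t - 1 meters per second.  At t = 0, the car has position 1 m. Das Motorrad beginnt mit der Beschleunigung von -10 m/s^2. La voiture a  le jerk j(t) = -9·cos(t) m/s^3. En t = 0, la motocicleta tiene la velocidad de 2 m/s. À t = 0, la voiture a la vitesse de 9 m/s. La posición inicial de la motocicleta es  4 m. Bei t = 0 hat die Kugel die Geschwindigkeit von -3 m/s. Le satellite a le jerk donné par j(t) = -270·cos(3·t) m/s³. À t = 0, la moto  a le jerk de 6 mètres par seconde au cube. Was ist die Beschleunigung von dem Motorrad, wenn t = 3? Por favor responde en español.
Partiendo del snap s(t) = 600·t - 120, tomamos 2 integrales. La integral del snap, con j(0) = 6, da la sacudida: j(t) = 300·t^2 - 120·t + 6. Tomando ∫j(t)dt y aplicando a(0) = -10, encontramos a(t) = 100·t^3 - 60·t^2 + 6·t - 10. Tenemos la aceleración a(t) = 100·t^3 - 60·t^2 + 6·t - 10. Sustituyendo t = 3: a(3) = 2168.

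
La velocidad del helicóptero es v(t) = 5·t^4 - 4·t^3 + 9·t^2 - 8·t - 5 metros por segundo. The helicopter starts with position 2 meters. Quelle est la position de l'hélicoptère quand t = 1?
Pour résoudre ceci, nous devons prendre 1 primitive de notre équation de la vitesse v(t) = 5·t^4 - 4·t^3 + 9·t^2 - 8·t - 5. L'intégrale de la vitesse est la position. En utilisant x(0) = 2, nous obtenons x(t) = t^5 - t^4 + 3·t^3 - 4·t^2 - 5·t + 2. Nous avons la position x(t) = t^5 - t^4 + 3·t^3 - 4·t^2 - 5·t + 2. En substituant t = 1: x(1) = -4.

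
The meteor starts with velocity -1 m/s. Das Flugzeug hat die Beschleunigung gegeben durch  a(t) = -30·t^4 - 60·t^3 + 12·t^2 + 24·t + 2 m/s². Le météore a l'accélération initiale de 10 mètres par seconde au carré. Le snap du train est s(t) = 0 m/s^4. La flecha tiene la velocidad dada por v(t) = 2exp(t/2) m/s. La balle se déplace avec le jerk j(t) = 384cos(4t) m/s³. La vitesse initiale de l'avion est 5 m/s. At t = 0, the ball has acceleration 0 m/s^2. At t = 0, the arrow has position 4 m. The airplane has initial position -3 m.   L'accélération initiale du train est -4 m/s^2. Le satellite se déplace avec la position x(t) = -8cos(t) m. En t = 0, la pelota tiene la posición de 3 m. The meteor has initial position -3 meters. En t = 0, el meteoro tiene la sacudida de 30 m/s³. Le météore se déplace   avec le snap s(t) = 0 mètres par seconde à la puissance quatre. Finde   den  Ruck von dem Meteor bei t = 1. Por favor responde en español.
Partiendo del snap s(t) = 0, tomamos 1 antiderivada. Tomando ∫s(t)dt y aplicando j(0) = 30, encontramos j(t) = 30. Tenemos la sacudida j(t) = 30. Sustituyendo t = 1: j(1) = 30.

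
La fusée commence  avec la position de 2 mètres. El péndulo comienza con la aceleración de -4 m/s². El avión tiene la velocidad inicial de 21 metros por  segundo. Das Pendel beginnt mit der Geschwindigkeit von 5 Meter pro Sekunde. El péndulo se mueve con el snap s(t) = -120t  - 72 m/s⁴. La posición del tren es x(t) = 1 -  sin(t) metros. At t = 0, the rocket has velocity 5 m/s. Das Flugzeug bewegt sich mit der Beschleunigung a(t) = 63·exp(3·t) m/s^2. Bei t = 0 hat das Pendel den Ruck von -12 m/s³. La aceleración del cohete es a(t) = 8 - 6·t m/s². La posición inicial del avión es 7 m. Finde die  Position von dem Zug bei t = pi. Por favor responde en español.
Tenemos la posición x(t) = 1 - sin(t). Sustituyendo t = pi: x(pi) = 1.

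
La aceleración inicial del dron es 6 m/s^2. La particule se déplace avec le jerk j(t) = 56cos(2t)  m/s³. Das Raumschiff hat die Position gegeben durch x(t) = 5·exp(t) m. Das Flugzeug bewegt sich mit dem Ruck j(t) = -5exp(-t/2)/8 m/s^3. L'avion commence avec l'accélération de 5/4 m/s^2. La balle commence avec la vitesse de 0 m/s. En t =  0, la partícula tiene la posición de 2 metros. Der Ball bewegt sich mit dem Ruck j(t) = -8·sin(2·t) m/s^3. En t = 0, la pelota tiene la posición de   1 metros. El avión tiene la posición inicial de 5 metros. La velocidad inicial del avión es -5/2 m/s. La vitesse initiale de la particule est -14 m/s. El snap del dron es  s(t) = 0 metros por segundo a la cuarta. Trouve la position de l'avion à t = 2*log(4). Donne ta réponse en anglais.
We need to integrate our jerk equation j(t) = -5·exp(-t/2)/8 3 times. Integrating jerk and using the initial condition a(0) = 5/4, we get a(t) = 5·exp(-t/2)/4. The integral of acceleration is velocity. Using v(0) = -5/2, we get v(t) = -5·exp(-t/2)/2. The antiderivative of velocity, with x(0) = 5, gives position: x(t) = 5·exp(-t/2). Using x(t) = 5·exp(-t/2) and substituting t = 2*log(4), we find x = 5/4.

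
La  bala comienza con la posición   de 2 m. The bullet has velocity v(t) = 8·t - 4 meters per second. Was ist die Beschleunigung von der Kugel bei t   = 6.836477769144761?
Wir müssen unsere Gleichung für die Geschwindigkeit v(t) = 8·t - 4 1-mal ableiten. Durch Ableiten von der Geschwindigkeit erhalten wir die Beschleunigung: a(t) = 8. Aus der Gleichung für die Beschleunigung a(t) = 8, setzen wir t = 6.836477769144761 ein und erhalten a = 8.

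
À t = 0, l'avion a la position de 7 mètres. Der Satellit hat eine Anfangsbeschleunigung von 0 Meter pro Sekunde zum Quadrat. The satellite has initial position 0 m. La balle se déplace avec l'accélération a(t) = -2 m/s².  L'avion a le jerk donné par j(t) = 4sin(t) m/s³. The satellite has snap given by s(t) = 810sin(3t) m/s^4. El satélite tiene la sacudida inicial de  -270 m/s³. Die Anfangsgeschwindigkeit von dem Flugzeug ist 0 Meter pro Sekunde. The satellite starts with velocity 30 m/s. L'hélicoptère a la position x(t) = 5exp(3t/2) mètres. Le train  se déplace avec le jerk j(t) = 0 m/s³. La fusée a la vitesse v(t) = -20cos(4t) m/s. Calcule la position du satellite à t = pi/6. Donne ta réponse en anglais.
To solve this, we need to take 4 antiderivatives of our snap equation s(t) = 810·sin(3·t). Taking ∫s(t)dt and applying j(0) = -270, we find j(t) = -270·cos(3·t). Integrating jerk and using the initial condition a(0) = 0, we get a(t) = -90·sin(3·t). Finding the antiderivative of a(t) and using v(0) = 30: v(t) = 30·cos(3·t). The antiderivative of velocity, with x(0) = 0, gives position: x(t) = 10·sin(3·t). We have position x(t) = 10·sin(3·t). Substituting t = pi/6: x(pi/6) = 10.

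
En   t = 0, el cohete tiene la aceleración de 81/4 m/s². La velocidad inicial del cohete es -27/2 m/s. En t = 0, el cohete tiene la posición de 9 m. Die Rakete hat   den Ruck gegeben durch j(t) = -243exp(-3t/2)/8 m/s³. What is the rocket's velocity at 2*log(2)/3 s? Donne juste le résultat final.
The answer is -27/4.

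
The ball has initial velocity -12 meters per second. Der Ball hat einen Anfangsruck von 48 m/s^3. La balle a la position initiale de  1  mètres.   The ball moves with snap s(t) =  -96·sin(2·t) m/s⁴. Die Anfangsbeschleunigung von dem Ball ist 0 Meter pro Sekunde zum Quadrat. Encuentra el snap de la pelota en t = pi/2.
Usando s(t) = -96·sin(2·t) y sustituyendo t = pi/2, encontramos s = 0.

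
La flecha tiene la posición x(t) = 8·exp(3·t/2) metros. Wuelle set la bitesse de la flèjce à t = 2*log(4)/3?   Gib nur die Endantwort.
La réponse est 48.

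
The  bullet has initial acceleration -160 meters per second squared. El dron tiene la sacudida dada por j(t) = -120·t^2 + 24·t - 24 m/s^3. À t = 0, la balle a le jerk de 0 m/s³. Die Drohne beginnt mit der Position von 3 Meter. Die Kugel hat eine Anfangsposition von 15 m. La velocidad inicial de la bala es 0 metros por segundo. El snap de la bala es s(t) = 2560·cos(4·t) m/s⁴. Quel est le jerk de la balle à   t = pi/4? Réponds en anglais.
To solve this, we need to take 1 antiderivative of our snap equation s(t) = 2560·cos(4·t). Integrating snap and using the initial condition j(0) = 0, we get j(t) = 640·sin(4·t). Using j(t) = 640·sin(4·t) and substituting t = pi/4, we find j = 0.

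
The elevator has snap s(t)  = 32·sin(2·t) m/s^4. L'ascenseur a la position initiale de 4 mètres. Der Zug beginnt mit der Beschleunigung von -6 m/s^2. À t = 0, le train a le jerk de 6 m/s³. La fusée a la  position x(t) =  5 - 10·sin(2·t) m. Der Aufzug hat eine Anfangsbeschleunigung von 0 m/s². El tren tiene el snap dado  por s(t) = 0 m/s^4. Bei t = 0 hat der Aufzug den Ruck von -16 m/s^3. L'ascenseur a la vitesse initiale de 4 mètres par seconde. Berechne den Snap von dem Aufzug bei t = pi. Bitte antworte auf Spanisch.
Tenemos el snap s(t) = 32·sin(2·t). Sustituyendo t = pi: s(pi) = 0.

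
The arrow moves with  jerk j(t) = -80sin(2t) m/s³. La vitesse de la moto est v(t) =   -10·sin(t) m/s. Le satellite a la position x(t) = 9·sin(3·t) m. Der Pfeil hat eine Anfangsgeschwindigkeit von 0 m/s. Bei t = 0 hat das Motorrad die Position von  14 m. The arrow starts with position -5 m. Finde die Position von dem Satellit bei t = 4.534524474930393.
Wir haben die Position x(t) = 9·sin(3·t). Durch Einsetzen von t = 4.534524474930393: x(4.534524474930393) = 7.74886375105093.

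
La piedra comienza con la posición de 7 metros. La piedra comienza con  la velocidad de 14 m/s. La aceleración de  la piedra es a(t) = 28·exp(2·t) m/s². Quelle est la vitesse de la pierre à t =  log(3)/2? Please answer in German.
Ausgehend von der Beschleunigung a(t) = 28·exp(2·t), nehmen wir 1 Integral. Das Integral von der Beschleunigung ist die Geschwindigkeit. Mit v(0) = 14 erhalten wir v(t) = 14·exp(2·t). Aus der Gleichung für die Geschwindigkeit v(t) = 14·exp(2·t), setzen wir t = log(3)/2 ein und erhalten v = 42.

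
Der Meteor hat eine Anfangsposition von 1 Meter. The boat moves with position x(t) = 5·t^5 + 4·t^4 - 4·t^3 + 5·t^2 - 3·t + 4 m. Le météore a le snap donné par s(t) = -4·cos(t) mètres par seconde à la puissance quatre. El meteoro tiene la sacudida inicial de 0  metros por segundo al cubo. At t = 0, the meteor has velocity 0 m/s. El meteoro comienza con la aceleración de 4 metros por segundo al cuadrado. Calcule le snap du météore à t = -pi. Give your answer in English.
We have snap s(t) = -4·cos(t). Substituting t = -pi: s(-pi) = 4.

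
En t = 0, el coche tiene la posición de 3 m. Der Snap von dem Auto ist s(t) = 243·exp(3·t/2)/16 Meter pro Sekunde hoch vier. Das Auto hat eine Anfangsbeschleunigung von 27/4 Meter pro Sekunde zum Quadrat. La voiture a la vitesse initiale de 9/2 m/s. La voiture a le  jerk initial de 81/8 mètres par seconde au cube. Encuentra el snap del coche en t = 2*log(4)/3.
Tenemos el snap s(t) = 243·exp(3·t/2)/16. Sustituyendo t = 2*log(4)/3: s(2*log(4)/3) = 243/4.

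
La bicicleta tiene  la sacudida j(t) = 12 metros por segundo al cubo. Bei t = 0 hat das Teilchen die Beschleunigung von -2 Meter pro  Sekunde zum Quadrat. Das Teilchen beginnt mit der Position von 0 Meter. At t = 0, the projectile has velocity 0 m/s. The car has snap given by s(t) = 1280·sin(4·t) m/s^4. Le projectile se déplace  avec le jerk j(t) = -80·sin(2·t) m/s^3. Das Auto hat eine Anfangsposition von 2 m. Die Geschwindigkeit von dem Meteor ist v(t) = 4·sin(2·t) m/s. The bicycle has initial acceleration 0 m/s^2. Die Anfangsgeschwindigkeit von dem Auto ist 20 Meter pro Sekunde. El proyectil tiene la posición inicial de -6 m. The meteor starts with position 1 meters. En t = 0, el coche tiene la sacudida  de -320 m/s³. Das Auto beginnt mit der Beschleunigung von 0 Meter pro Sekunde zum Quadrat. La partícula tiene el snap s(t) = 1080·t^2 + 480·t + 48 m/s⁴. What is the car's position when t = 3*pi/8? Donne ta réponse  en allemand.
Wir müssen das Integral unserer Gleichung für den Snap s(t) = 1280·sin(4·t) 4-mal finden. Mit ∫s(t)dt und Anwendung von j(0) = -320, finden wir j(t) = -320·cos(4·t). Die Stammfunktion von dem Ruck ist die Beschleunigung. Mit a(0) = 0 erhalten wir a(t) = -80·sin(4·t). Das Integral von der Beschleunigung ist die Geschwindigkeit. Mit v(0) = 20 erhalten wir v(t) = 20·cos(4·t). Durch Integration von der Geschwindigkeit und Verwendung der Anfangsbedingung x(0) = 2, erhalten wir x(t) = 5·sin(4·t) + 2. Aus der Gleichung für die Position x(t) = 5·sin(4·t) + 2, setzen wir t = 3*pi/8 ein und erhalten x = -3.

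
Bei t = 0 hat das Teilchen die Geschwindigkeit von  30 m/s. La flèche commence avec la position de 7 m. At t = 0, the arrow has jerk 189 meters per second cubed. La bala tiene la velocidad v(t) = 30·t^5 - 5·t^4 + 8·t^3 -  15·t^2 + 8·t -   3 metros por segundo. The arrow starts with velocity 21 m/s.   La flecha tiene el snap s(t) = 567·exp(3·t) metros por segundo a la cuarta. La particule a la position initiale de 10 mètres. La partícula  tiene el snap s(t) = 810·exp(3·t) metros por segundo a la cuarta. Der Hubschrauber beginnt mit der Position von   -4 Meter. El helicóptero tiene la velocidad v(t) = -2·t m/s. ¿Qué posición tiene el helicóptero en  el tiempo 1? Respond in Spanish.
Necesitamos integrar nuestra ecuación de la velocidad v(t) = -2·t 1 vez. Integrando la velocidad y usando la condición inicial x(0) = -4, obtenemos x(t) = -t^2 - 4. Tenemos la posición x(t) = -t^2 - 4. Sustituyendo t = 1: x(1) = -5.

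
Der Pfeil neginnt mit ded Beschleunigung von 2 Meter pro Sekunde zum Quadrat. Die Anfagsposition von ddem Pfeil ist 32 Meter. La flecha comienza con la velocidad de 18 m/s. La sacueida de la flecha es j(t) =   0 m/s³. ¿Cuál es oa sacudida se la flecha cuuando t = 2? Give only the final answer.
j(2) = 0.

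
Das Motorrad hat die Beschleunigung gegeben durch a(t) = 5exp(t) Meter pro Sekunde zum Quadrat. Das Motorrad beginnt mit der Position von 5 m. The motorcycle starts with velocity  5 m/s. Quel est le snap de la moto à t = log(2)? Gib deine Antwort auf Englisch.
To solve this, we need to take 2 derivatives of our acceleration equation a(t) = 5·exp(t). Taking d/dt of a(t), we find j(t) = 5·exp(t). Differentiating jerk, we get snap: s(t) = 5·exp(t). Using s(t) = 5·exp(t) and substituting t = log(2), we find s = 10.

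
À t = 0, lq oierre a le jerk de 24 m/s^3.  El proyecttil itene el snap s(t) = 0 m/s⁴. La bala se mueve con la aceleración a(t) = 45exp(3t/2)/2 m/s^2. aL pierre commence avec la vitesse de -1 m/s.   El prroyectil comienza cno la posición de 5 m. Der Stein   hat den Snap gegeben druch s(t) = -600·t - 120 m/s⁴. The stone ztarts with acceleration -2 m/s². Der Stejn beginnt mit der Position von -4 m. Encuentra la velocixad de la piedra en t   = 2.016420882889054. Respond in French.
Nous devons trouver l'intégrale de notre équation du snap s(t) = -600·t - 120 3 fois. L'intégrale du snap est le jerk. En utilisant j(0) = 24, nous obtenons j(t) = -300·t^2 - 120·t + 24. En intégrant le jerk et en utilisant la condition initiale a(0) = -2, nous obtenons a(t) = -100·t^3 - 60·t^2 + 24·t - 2. La primitive de l'accélération, avec v(0) = -1, donne la vitesse: v(t) = -25·t^4 - 20·t^3 + 12·t^2 - 2·t - 1. De l'équation de la vitesse v(t) = -25·t^4 - 20·t^3 + 12·t^2 - 2·t - 1, nous substituons t = 2.016420882889054 pour obtenir v = -533.514242468393.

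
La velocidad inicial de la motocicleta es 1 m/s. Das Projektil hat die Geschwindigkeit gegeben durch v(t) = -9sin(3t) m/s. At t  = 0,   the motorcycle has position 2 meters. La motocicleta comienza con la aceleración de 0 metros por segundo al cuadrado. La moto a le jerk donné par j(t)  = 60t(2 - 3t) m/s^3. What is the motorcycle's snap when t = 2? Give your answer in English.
Starting from jerk j(t) = 60·t·(2 - 3·t), we take 1 derivative. Taking d/dt of j(t), we find s(t) = 120 - 360·t. From the given snap equation s(t) = 120 - 360·t, we substitute t = 2 to get s = -600.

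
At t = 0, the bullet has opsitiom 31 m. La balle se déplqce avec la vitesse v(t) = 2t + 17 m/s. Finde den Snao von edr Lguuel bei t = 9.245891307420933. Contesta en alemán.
Ausgehend von der Geschwindigkeit v(t) = 2·t + 17, nehmen wir 3 Ableitungen. Durch Ableiten von der Geschwindigkeit erhalten wir die Beschleunigung: a(t) = 2. Mit d/dt von a(t) finden wir j(t) = 0. Mit d/dt von j(t) finden wir s(t) = 0. Mit s(t) = 0 und Einsetzen von t = 9.245891307420933, finden wir s = 0.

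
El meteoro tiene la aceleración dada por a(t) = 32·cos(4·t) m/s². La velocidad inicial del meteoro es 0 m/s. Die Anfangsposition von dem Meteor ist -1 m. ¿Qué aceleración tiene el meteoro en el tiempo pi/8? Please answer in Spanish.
De la ecuación de la aceleración a(t) = 32·cos(4·t), sustituimos t = pi/8 para obtener a = 0.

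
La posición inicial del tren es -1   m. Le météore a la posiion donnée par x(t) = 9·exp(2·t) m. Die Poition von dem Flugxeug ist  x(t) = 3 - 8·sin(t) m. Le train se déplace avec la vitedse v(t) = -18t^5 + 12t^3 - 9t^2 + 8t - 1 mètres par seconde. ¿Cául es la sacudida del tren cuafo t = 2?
Debemos derivar nuestra ecuación de la velocidad v(t) = -18·t^5 + 12·t^3 - 9·t^2 + 8·t - 1 2 veces. Tomando d/dt de v(t), encontramos a(t) = -90·t^4 + 36·t^2 - 18·t + 8. Derivando la aceleración, obtenemos la sacudida: j(t) = -360·t^3 + 72·t - 18. Tenemos la sacudida j(t) = -360·t^3 + 72·t - 18. Sustituyendo t = 2: j(2) = -2754.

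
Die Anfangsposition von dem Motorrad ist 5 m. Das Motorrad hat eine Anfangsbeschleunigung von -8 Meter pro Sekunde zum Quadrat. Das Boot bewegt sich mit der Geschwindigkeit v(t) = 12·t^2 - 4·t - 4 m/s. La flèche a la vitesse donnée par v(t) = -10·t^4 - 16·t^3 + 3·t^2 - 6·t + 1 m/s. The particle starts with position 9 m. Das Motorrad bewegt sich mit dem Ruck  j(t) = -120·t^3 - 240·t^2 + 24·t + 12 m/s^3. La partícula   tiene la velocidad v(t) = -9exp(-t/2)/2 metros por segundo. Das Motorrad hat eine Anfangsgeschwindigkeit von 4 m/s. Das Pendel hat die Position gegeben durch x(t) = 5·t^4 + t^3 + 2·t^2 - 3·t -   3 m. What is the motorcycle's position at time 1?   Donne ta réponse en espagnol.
Partiendo de la sacudida j(t) = -120·t^3 - 240·t^2 + 24·t + 12, tomamos 3 antiderivadas. La integral de la sacudida, con a(0) = -8, da la aceleración: a(t) = -30·t^4 - 80·t^3 + 12·t^2 + 12·t - 8. La integral de la aceleración es la velocidad. Usando v(0) = 4, obtenemos v(t) = -6·t^5 - 20·t^4 + 4·t^3 + 6·t^2 - 8·t + 4. La antiderivada de la velocidad es la posición. Usando x(0) = 5, obtenemos x(t) = -t^6 - 4·t^5 + t^4 + 2·t^3 - 4·t^2 + 4·t + 5. Tenemos la posición x(t) = -t^6 - 4·t^5 + t^4 + 2·t^3 - 4·t^2 + 4·t + 5. Sustituyendo t = 1: x(1) = 3.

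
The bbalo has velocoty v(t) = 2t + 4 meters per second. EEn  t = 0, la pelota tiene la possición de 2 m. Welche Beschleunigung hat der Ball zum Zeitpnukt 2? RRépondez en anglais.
To solve this, we need to take 1 derivative of our velocity equation v(t) = 2·t + 4. Differentiating velocity, we get acceleration: a(t) = 2. Using a(t) = 2 and substituting t = 2, we find a = 2.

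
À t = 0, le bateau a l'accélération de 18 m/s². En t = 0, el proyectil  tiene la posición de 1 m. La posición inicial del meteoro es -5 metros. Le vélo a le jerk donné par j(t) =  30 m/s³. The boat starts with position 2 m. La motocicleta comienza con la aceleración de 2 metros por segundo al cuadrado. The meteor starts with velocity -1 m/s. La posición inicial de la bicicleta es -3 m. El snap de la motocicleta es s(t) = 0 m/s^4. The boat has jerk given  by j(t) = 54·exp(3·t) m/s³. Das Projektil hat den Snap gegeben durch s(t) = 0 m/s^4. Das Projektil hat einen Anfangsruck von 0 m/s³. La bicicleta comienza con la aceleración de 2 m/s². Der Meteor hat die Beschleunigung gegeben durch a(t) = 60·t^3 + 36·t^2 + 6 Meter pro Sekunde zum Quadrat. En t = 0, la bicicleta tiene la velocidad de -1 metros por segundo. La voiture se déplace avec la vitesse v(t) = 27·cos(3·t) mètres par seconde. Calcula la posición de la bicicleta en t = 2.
Para resolver esto, necesitamos tomar 3 antiderivadas de nuestra ecuación de la sacudida j(t) = 30. Tomando ∫j(t)dt y aplicando a(0) = 2, encontramos a(t) = 30·t + 2. Integrando la aceleración y usando la condición inicial v(0) = -1, obtenemos v(t) = 15·t^2 + 2·t - 1. Tomando ∫v(t)dt y aplicando x(0) = -3, encontramos x(t) = 5·t^3 + t^2 - t - 3. Tenemos la posición x(t) = 5·t^3 + t^2 - t - 3. Sustituyendo t = 2: x(2) = 39.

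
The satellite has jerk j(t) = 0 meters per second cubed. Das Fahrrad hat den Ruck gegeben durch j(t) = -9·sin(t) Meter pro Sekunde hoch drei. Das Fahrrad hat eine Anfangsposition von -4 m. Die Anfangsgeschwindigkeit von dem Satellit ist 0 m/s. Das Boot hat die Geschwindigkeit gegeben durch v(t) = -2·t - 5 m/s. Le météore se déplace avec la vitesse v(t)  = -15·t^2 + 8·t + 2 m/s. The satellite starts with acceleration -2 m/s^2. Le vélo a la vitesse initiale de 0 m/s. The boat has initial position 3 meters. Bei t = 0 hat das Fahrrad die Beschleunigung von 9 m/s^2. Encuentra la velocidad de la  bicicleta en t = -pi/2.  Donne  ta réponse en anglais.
We need to integrate our jerk equation j(t) = -9·sin(t) 2 times. Integrating jerk and using the initial condition a(0) = 9, we get a(t) = 9·cos(t). Finding the integral of a(t) and using v(0) = 0: v(t) = 9·sin(t). Using v(t) = 9·sin(t) and substituting t = -pi/2, we find v = -9.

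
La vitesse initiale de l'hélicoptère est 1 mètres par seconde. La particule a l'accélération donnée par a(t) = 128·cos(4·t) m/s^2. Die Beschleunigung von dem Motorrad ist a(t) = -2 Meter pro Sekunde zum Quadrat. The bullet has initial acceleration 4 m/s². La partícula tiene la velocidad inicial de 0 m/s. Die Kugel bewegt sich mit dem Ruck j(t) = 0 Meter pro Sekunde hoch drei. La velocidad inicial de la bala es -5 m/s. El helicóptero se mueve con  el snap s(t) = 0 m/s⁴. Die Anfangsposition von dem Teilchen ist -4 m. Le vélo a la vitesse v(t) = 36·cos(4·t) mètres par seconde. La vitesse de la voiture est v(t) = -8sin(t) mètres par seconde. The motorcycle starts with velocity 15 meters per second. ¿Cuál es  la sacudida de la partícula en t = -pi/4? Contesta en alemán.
Wir müssen unsere Gleichung für die Beschleunigung a(t) = 128·cos(4·t) 1-mal ableiten. Die Ableitung von der Beschleunigung ergibt den Ruck: j(t) = -512·sin(4·t). Mit j(t) = -512·sin(4·t) und Einsetzen von t = -pi/4, finden wir j = 0.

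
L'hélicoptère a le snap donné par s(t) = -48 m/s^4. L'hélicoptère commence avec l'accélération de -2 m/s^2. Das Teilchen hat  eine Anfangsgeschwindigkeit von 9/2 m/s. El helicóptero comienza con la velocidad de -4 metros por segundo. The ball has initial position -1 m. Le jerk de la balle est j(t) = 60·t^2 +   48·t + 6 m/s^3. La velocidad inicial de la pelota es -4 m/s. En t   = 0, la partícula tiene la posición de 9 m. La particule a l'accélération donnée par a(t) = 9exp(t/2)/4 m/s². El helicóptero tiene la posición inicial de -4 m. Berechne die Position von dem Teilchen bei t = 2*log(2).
Ausgehend von der Beschleunigung a(t) = 9·exp(t/2)/4, nehmen wir 2 Stammfunktionen. Das Integral von der Beschleunigung, mit v(0) = 9/2, ergibt die Geschwindigkeit: v(t) = 9·exp(t/2)/2. Die Stammfunktion von der Geschwindigkeit ist die Position. Mit x(0) = 9 erhalten wir x(t) = 9·exp(t/2). Aus der Gleichung für die Position x(t) = 9·exp(t/2), setzen wir t = 2*log(2) ein und erhalten x = 18.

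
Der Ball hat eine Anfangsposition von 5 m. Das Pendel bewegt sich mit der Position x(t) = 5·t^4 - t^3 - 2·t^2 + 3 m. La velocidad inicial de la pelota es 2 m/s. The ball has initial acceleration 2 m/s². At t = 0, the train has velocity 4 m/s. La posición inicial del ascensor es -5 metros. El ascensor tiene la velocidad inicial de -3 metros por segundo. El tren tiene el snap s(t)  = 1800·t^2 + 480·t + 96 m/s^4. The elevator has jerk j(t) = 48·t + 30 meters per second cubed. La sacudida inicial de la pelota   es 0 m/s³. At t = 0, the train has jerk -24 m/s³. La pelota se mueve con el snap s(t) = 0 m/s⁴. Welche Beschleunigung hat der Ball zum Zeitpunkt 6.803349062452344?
Wir müssen unsere Gleichung für den Snap s(t) = 0 2-mal integrieren. Die Stammfunktion von dem Snap ist der Ruck. Mit j(0) = 0 erhalten wir j(t) = 0. Mit ∫j(t)dt und Anwendung von a(0) = 2, finden wir a(t) = 2. Aus der Gleichung für die Beschleunigung a(t) = 2, setzen wir t = 6.803349062452344 ein und erhalten a = 2.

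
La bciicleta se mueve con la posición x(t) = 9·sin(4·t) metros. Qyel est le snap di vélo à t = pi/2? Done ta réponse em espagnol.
Partiendo de la posición x(t) = 9·sin(4·t), tomamos 4 derivadas. La derivada de la posición da la velocidad: v(t) = 36·cos(4·t). Derivando la velocidad, obtenemos la aceleración: a(t) = -144·sin(4·t). La derivada de la aceleración da la sacudida: j(t) = -576·cos(4·t). Tomando d/dt de j(t), encontramos s(t) = 2304·sin(4·t). De la ecuación del snap s(t) = 2304·sin(4·t), sustituimos t = pi/2 para obtener s = 0.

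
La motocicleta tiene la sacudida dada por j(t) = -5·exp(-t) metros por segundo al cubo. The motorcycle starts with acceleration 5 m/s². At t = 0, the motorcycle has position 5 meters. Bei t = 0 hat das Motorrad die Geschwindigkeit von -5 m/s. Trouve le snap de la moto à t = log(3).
Pour résoudre ceci, nous devons prendre 1 dérivée de notre équation du jerk j(t) = -5·exp(-t). La dérivée du jerk donne le snap: s(t) = 5·exp(-t). En utilisant s(t) = 5·exp(-t) et en substituant t = log(3), nous trouvons s = 5/3.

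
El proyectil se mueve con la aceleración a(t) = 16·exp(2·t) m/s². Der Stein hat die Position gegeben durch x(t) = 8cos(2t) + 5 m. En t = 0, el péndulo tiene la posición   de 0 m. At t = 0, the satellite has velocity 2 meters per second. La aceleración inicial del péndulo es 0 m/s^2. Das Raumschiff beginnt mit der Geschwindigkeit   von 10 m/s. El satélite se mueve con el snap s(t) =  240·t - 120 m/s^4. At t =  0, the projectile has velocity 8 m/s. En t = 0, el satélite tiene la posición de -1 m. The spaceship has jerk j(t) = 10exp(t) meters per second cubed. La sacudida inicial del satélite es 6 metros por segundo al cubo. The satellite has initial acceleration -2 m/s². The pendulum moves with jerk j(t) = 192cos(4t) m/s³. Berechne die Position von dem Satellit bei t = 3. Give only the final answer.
Die Antwort ist 104.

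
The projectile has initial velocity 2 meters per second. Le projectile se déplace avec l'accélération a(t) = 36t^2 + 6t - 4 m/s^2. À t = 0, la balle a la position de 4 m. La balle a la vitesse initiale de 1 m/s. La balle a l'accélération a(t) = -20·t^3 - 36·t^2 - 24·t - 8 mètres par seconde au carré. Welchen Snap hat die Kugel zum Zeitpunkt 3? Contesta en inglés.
We must differentiate our acceleration equation a(t) = -20·t^3 - 36·t^2 - 24·t - 8 2 times. Differentiating acceleration, we get jerk: j(t) = -60·t^2 - 72·t - 24. Differentiating jerk, we get snap: s(t) = -120·t - 72. From the given snap equation s(t) = -120·t - 72, we substitute t = 3 to get s = -432.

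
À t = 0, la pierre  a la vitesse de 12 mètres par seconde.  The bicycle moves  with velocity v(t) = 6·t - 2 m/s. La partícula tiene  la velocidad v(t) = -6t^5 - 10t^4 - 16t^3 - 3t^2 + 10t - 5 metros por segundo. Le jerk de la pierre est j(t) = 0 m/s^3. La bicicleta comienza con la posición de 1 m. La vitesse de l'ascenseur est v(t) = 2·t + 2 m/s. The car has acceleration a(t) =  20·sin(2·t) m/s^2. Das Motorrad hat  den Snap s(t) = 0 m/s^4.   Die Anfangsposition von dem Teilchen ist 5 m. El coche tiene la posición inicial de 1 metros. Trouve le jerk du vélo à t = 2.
Nous devons dériver notre équation de la vitesse v(t) = 6·t - 2 2 fois. La dérivée de la vitesse donne l'accélération: a(t) = 6. En dérivant l'accélération, nous obtenons le jerk: j(t) = 0. De l'équation du jerk j(t) = 0, nous substituons t = 2 pour obtenir j = 0.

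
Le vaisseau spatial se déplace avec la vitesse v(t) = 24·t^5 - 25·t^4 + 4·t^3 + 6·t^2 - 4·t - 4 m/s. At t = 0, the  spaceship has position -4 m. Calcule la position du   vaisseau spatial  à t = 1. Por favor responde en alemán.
Wir müssen unsere Gleichung für die Geschwindigkeit v(t) = 24·t^5 - 25·t^4 + 4·t^3 + 6·t^2 - 4·t - 4 1-mal integrieren. Die Stammfunktion von der Geschwindigkeit ist die Position. Mit x(0) = -4 erhalten wir x(t) = 4·t^6 - 5·t^5 + t^4 + 2·t^3 - 2·t^2 - 4·t - 4. Aus der Gleichung für die Position x(t) = 4·t^6 - 5·t^5 + t^4 + 2·t^3 - 2·t^2 - 4·t - 4, setzen wir t = 1 ein und erhalten x = -8.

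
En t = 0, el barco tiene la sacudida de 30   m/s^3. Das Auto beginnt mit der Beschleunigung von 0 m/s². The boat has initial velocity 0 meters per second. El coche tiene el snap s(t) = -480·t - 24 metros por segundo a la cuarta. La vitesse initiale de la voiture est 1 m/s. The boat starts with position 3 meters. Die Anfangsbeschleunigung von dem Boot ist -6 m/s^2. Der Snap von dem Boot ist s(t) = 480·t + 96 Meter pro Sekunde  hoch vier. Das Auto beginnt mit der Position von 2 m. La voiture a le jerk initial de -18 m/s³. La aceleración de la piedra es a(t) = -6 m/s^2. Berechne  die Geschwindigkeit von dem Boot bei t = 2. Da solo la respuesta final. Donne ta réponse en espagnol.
v(2) = 496.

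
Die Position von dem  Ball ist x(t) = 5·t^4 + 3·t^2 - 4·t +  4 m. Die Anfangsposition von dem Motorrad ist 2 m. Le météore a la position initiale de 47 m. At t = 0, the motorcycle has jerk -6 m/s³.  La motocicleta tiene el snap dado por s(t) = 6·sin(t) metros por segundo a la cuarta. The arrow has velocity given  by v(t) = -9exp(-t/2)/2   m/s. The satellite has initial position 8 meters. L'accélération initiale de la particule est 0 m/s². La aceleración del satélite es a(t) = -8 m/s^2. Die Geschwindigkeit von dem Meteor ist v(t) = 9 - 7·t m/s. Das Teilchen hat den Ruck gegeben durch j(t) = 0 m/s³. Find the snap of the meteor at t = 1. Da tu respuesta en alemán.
Um dies zu lösen, müssen wir 3 Ableitungen unserer Gleichung für die Geschwindigkeit v(t) = 9 - 7·t nehmen. Die Ableitung von der Geschwindigkeit ergibt die Beschleunigung: a(t) = -7. Die Ableitung von der Beschleunigung ergibt den Ruck: j(t) = 0. Durch Ableiten von dem Ruck erhalten wir den Snap: s(t) = 0. Aus der Gleichung für den Snap s(t) = 0, setzen wir t = 1 ein und erhalten s = 0.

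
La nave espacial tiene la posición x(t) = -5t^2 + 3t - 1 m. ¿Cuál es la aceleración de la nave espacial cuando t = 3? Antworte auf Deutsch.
Wir müssen unsere Gleichung für die Position x(t) = -5·t^2 + 3·t - 1 2-mal ableiten. Die Ableitung von der Position ergibt die Geschwindigkeit: v(t) = 3 - 10·t. Die Ableitung von der Geschwindigkeit ergibt die Beschleunigung: a(t) = -10. Wir haben die Beschleunigung a(t) = -10. Durch Einsetzen von t = 3: a(3) = -10.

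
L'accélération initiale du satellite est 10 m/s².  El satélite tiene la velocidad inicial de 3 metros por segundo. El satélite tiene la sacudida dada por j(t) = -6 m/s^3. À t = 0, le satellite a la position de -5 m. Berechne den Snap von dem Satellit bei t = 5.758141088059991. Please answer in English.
We must differentiate our jerk equation j(t) = -6 1 time. The derivative of jerk gives snap: s(t) = 0. Using s(t) = 0 and substituting t = 5.758141088059991, we find s = 0.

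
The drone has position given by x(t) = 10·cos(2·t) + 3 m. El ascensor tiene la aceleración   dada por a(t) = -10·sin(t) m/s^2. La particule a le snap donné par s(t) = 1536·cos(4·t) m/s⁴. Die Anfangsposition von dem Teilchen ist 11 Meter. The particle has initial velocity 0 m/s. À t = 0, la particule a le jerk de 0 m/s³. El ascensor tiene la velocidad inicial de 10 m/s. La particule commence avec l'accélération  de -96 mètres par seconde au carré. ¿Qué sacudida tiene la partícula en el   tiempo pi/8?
Necesitamos integrar nuestra ecuación del snap s(t) = 1536·cos(4·t) 1 vez. Tomando ∫s(t)dt y aplicando j(0) = 0, encontramos j(t) = 384·sin(4·t). Usando j(t) = 384·sin(4·t) y sustituyendo t = pi/8, encontramos j = 384.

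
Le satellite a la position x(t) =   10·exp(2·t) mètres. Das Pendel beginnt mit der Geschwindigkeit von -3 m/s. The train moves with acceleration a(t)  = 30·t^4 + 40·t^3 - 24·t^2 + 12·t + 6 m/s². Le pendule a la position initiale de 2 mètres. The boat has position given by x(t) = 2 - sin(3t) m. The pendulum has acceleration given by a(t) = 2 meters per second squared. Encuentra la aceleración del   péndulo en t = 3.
Tenemos la aceleración a(t) = 2. Sustituyendo t = 3: a(3) = 2.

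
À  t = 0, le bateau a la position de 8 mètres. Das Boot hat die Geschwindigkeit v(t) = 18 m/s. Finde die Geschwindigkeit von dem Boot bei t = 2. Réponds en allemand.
Mit v(t) = 18 und Einsetzen von t = 2, finden wir v = 18.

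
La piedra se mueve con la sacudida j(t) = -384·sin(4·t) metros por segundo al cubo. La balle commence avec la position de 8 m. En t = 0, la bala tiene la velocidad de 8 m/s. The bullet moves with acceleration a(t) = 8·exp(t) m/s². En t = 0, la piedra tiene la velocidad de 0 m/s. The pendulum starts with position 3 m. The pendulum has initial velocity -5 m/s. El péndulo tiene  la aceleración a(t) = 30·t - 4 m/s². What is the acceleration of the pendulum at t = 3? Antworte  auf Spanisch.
Usando a(t) = 30·t - 4 y sustituyendo t = 3, encontramos a = 86.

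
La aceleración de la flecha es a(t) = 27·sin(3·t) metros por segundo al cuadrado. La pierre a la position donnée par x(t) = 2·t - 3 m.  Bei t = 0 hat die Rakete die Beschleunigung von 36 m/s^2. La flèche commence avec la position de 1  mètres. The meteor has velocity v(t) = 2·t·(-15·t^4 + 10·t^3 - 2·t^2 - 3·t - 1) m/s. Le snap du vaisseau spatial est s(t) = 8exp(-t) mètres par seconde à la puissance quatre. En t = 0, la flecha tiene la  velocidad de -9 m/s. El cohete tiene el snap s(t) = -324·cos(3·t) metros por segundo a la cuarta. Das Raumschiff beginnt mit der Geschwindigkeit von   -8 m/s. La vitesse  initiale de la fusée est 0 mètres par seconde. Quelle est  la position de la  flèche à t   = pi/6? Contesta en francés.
Nous devons intégrer notre équation de l'accélération a(t) = 27·sin(3·t) 2 fois. En prenant ∫a(t)dt et en appliquant v(0) = -9, nous trouvons v(t) = -9·cos(3·t). En prenant ∫v(t)dt et en appliquant x(0) = 1, nous trouvons x(t) = 1 - 3·sin(3·t). De l'équation de la position x(t) = 1 - 3·sin(3·t), nous substituons t = pi/6 pour obtenir x = -2.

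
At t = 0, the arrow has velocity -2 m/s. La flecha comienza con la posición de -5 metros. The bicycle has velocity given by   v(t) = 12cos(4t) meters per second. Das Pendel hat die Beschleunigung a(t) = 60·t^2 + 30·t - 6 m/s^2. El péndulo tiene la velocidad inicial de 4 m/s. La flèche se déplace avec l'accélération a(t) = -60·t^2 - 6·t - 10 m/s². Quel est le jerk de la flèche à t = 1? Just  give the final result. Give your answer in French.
j(1) = -126.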